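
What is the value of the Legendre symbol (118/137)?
(118/137) = 118^{68} mod 137 = 1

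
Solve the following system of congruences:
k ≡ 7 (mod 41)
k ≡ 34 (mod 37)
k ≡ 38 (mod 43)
24935

Using the Chinese Remainder Theorem:
M = product of moduli = 65231
For equation 1: M_1 = 1591, 1591 ≡ 33 (mod 41), inverse of 1591 mod 41 is 5 (check: 33 × 5 = 165 ≡ 1 (mod 41))
For equation 2: M_2 = 1763, 1763 ≡ 24 (mod 37), inverse of 1763 mod 37 is 17 (check: 24 × 17 = 408 ≡ 1 (mod 37))
For equation 3: M_3 = 1517, 1517 ≡ 12 (mod 43), inverse of 1517 mod 43 is 18 (check: 12 × 18 = 216 ≡ 1 (mod 43))
Combine: k ≡ Σ r_i×M_i×(M_i⁻¹ mod m_i) = 7×1591×5 + 34×1763×17 + 38×1517×18 = 55685 + 1019014 + 1037628 = 2112327
2112327 mod 65231 = 24935
k ≡ 24935 (mod 65231)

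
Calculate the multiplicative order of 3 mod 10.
Powers of 3 mod 10: 3^1≡3, 3^2≡9, 3^3≡7, 3^4≡1. Order = 4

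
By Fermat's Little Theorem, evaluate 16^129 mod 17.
By Fermat: 16^{16} ≡ 1 (mod 17). 129 = 8×16 + 1. So 16^{129} ≡ 16^{1} ≡ 16 (mod 17)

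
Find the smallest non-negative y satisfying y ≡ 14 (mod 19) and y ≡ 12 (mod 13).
M = 19 × 13 = 247. M₁ = 13, y₁ ≡ 3 (mod 19). M₂ = 19, y₂ ≡ 11 (mod 13). y = 14×13×3 + 12×19×11 ≡ 90 (mod 247)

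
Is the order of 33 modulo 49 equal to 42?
Yes, ord_49(33) = 42.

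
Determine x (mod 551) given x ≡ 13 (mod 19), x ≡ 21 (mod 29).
108

Using the Chinese Remainder Theorem:
M = product of moduli = 551
For equation 1: M_1 = 29, 29 ≡ 10 (mod 19), inverse of 29 mod 19 is 2 (check: 10 × 2 = 20 ≡ 1 (mod 19))
For equation 2: M_2 = 19, 19 ≡ 19 (mod 29), inverse of 19 mod 29 is 26 (check: 19 × 26 = 494 ≡ 1 (mod 29))
Combine: x ≡ Σ r_i×M_i×(M_i⁻¹ mod m_i) = 13×29×2 + 21×19×26 = 754 + 10374 = 11128
11128 mod 551 = 108
x ≡ 108 (mod 551)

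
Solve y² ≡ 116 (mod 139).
The square roots of 116 mod 139 are 106 and 33. Verify: 106² = 11236 ≡ 116 (mod 139)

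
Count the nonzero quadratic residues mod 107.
For prime 107, there are (p-1)/2 = (107-1)/2 = 53 quadratic residues (excluding 0).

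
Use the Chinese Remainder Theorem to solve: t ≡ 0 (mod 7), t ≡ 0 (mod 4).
M = 7 × 4 = 28. M₁ = 4, y₁ ≡ 2 (mod 7). M₂ = 7, y₂ ≡ 3 (mod 4). t = 0×4×2 + 0×7×3 ≡ 0 (mod 28)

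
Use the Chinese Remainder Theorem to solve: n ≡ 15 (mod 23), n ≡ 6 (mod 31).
130

Using the Chinese Remainder Theorem:
M = product of moduli = 713
For equation 1: M_1 = 31, 31 ≡ 8 (mod 23), inverse of 31 mod 23 is 3 (check: 8 × 3 = 24 ≡ 1 (mod 23))
For equation 2: M_2 = 23, 23 ≡ 23 (mod 31), inverse of 23 mod 31 is 27 (check: 23 × 27 = 621 ≡ 1 (mod 31))
Combine: n ≡ Σ r_i×M_i×(M_i⁻¹ mod m_i) = 15×31×3 + 6×23×27 = 1395 + 3726 = 5121
5121 mod 713 = 130
n ≡ 130 (mod 713)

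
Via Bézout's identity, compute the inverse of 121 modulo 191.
Extended GCD: 121(30) + 191(-19) = 1. So 121^(-1) ≡ 30 ≡ 30 (mod 191). Verify: 121 × 30 = 3630 ≡ 1 (mod 191)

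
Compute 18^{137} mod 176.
160

Using successive squaring:
Binary expansion of 137: 10001001
Powers of 18 mod 176 (each is the square of the previous):
  18^1 ≡ 18 (mod 176)
  18^2 ≡ 18² = 324 ≡ 148 (mod 176)
  18^4 ≡ 148² = 21904 ≡ 80 (mod 176)
  18^8 ≡ 80² = 6400 ≡ 64 (mod 176)
  18^16 ≡ 64² = 4096 ≡ 48 (mod 176)
  18^32 ≡ 48² = 2304 ≡ 16 (mod 176)
  18^64 ≡ 16² = 256 ≡ 80 (mod 176)
  18^128 ≡ 80² = 6400 ≡ 64 (mod 176)
137 = 128 + 8 + 1, so 18^137 = 18^128 × 18^8 × 18^1 ≡ 64 × 64 × 18 (mod 176)
Multiplying step by step:
  64 × 64 = 4096 ≡ 48 (mod 176)
  48 × 18 = 864 ≡ 160 (mod 176)
Result: 18^137 ≡ 160 (mod 176)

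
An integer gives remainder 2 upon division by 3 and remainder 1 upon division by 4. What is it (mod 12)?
M = 3 × 4 = 12. M₁ = 4, y₁ ≡ 1 (mod 3). M₂ = 3, y₂ ≡ 3 (mod 4). y = 2×4×1 + 1×3×3 ≡ 5 (mod 12). The smallest positive such number is 5.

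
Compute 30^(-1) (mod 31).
30

Using Extended Euclidean Algorithm:
gcd(30, 31) = 1
Bezout coefficients: 30 × -1 + 31 × 1 = 1
So 30 × -1 ≡ 1 (mod 31)
The inverse is -1 mod 31 = 30
Verification: 30 × 30 = 900 = 29 × 31 + 1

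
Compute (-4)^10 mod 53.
(-4) ≡ 49 (mod 53). 10 = 8 + 2 (binary 1010). Repeated squaring mod 53: 49^1 ≡ 49; 49^2 ≡ 49² = 2401 ≡ 16; 49^4 ≡ 16² = 256 ≡ 44; 49^8 ≡ 44² = 1936 ≡ 28. Multiply: (-4)^10 ≡ 49^8 × 49^2 ≡ 28 × 16 (mod 53): 28 × 16 = 448 ≡ 24. So (-4)^10 ≡ 24 (mod 53).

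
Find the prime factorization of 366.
2 × 3 × 61

Divide by primes starting from smallest:
366 ÷ 2 = 183
183 ÷ 3 = 61
61 ÷ 61 = 1

366 = 2 × 3 × 61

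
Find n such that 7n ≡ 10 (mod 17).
16

Since gcd(7, 17) = 1 divides 10, a solution exists.
Multiply both sides by the inverse of 7 mod 17:
  7^(-1) mod 17 = 5
  x ≡ 5 × 10 ≡ 50 ≡ 16 (mod 17)
Verification: 7 × 16 = 112 = 6 × 17 + 10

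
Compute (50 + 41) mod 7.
0

(50 + 41) = 91
91 mod 7 = 0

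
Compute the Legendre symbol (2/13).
(2/13) = 2^{6} mod 13 = -1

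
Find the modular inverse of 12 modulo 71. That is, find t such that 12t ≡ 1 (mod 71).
6

Using Extended Euclidean Algorithm:
gcd(12, 71) = 1
Bezout coefficients: 12 × 6 + 71 × -1 = 1
So 12 × 6 ≡ 1 (mod 71)
The inverse is 6 mod 71 = 6
Verification: 12 × 6 = 72 = 1 × 71 + 1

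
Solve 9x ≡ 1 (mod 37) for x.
9^(-1) ≡ 33 (mod 37). Verification: 9 × 33 = 297 ≡ 1 (mod 37)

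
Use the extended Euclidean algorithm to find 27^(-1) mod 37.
Extended GCD: 27(11) + 37(-8) = 1. So 27^(-1) ≡ 11 ≡ 11 (mod 37). Verify: 27 × 11 = 297 ≡ 1 (mod 37)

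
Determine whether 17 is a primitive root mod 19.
p - 1 = 18 has prime divisors 2, 3. Check 17^(18/q) mod 19 for each: 17^(18/2) = 17^9 ≡ 1, 17^(18/3) = 17^6 ≡ 7 (mod 19). Since 17^9 ≡ 1 (mod 19), the order of 17 divides 9 (in fact the order is 9) ≠ 18, so it is not a primitive root.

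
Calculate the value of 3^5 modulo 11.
5 = 4 + 1 (binary 101). Repeated squaring mod 11: 3^1 ≡ 3; 3^2 ≡ 3² = 9 ≡ 9; 3^4 ≡ 9² = 81 ≡ 4. Multiply: 3^5 = 3^4 × 3^1 ≡ 4 × 3 (mod 11): 4 × 3 = 12 ≡ 1. So 3^5 ≡ 1 (mod 11).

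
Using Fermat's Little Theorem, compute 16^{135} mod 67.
9

By Fermat's Little Theorem, a^(p-1) ≡ 1 (mod p) for prime p and gcd(a, p) = 1
Here p = 67, so 16^66 ≡ 1 (mod 67)
We can reduce the exponent: 135 mod 66 = 3
So 16^135 ≡ 16^3 (mod 67)
Computing: 16^3 mod 67 = 9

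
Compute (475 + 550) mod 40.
25

(475 + 550) = 1025
1025 mod 40 = 25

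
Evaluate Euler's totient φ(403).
360

Prime factorization: 403 = 13 × 31
Using the formula φ(n) = n × Π(1 - 1/p) for each prime factor p:
φ(403) = 403 × (1 - 1/13) × (1 - 1/31)
φ(403) = 360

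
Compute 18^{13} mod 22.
2

Using successive squaring:
Binary expansion of 13: 1101
Powers of 18 mod 22 (each is the square of the previous):
  18^1 ≡ 18 (mod 22)
  18^2 ≡ 18² = 324 ≡ 16 (mod 22)
  18^4 ≡ 16² = 256 ≡ 14 (mod 22)
  18^8 ≡ 14² = 196 ≡ 20 (mod 22)
13 = 8 + 4 + 1, so 18^13 = 18^8 × 18^4 × 18^1 ≡ 20 × 14 × 18 (mod 22)
Multiplying step by step:
  20 × 14 = 280 ≡ 16 (mod 22)
  16 × 18 = 288 ≡ 2 (mod 22)
Result: 18^13 ≡ 2 (mod 22)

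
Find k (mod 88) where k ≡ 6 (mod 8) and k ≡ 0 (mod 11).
M = 8 × 11 = 88. M₁ = 11, y₁ ≡ 3 (mod 8). M₂ = 8, y₂ ≡ 7 (mod 11). k = 6×11×3 + 0×8×7 ≡ 22 (mod 88)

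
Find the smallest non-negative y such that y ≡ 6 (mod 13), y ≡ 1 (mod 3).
19

Using the Chinese Remainder Theorem:
M = product of moduli = 39
For equation 1: M_1 = 3, 3 ≡ 3 (mod 13), inverse of 3 mod 13 is 9 (check: 3 × 9 = 27 ≡ 1 (mod 13))
For equation 2: M_2 = 13, 13 ≡ 1 (mod 3), inverse of 13 mod 3 is 1 (check: 1 × 1 = 1 ≡ 1 (mod 3))
Combine: y ≡ Σ r_i×M_i×(M_i⁻¹ mod m_i) = 6×3×9 + 1×13×1 = 162 + 13 = 175
175 mod 39 = 19
y ≡ 19 (mod 39)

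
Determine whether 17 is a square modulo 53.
By Euler's criterion: 17^{26} ≡ 1 (mod 53). Since this equals 1, 17 is a QR.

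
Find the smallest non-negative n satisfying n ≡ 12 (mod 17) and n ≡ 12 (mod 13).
M = 17 × 13 = 221. M₁ = 13, y₁ ≡ 4 (mod 17). M₂ = 17, y₂ ≡ 10 (mod 13). n = 12×13×4 + 12×17×10 ≡ 12 (mod 221)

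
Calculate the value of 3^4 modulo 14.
4 = 4 (binary 100). Repeated squaring mod 14: 3^1 ≡ 3; 3^2 ≡ 3² = 9 ≡ 9; 3^4 ≡ 9² = 81 ≡ 11. So 3^4 ≡ 11 (mod 14).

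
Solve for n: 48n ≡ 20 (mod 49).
29

Since gcd(48, 49) = 1 divides 20, a solution exists.
Multiply both sides by the inverse of 48 mod 49:
  48^(-1) mod 49 = 48
  x ≡ 48 × 20 ≡ 960 ≡ 29 (mod 49)
Verification: 48 × 29 = 1392 = 28 × 49 + 20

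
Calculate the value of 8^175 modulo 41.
Using Fermat: 8^{40} ≡ 1 (mod 41). 175 ≡ 15 (mod 40). So 8^{175} ≡ 8^{15} ≡ 32 (mod 41)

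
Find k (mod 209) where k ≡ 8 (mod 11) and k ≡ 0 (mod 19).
M = 11 × 19 = 209. M₁ = 19, y₁ ≡ 7 (mod 11). M₂ = 11, y₂ ≡ 7 (mod 19). k = 8×19×7 + 0×11×7 ≡ 19 (mod 209)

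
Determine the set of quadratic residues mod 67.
QRs mod 67: {1, 4, 6, 9, 10, 14, 15, 16, 17, 19, 21, 22, 23, 24, 25, 26, 29, 33, 35, 36, 37, 39, 40, 47, 49, 54, 55, 56, 59, 60, 62, 64, 65}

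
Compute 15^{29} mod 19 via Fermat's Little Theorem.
3

By Fermat's Little Theorem, a^(p-1) ≡ 1 (mod p) for prime p and gcd(a, p) = 1
Here p = 19, so 15^18 ≡ 1 (mod 19)
We can reduce the exponent: 29 mod 18 = 11
So 15^29 ≡ 15^11 (mod 19)
Computing: 15^11 mod 19 = 3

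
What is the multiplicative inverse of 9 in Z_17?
9^(-1) ≡ 2 (mod 17). Verification: 9 × 2 = 18 ≡ 1 (mod 17)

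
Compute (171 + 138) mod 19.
5

(171 + 138) = 309
309 mod 19 = 5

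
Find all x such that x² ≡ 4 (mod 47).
The square roots of 4 mod 47 are 2 and 45. Verify: 2² = 4 ≡ 4 (mod 47)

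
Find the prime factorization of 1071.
3^2 × 7 × 17

Divide by primes starting from smallest:
1071 ÷ 3 = 357
357 ÷ 3 = 119
119 ÷ 7 = 17
17 ÷ 17 = 1

1071 = 3^2 × 7 × 17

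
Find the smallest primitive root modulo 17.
3

A primitive root g modulo p has order p-1 = 16
Prime divisors of 16: [2]
g is a primitive root iff g^(16/q) ≢ 1 (mod 17) for each prime divisor q
Testing small values:
  g = 2: 2^8 ≡ 1 (mod 17) → 2^8 ≡ 1, not primitive root
  g = 3: 3^8 ≡ 16 (mod 17) → none is 1, primitive root!
The smallest primitive root is 3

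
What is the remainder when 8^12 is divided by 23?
Using repeated squaring. 12 = 8 + 4 (binary 1100). Repeated squaring mod 23: 8^1 ≡ 8; 8^2 ≡ 8² = 64 ≡ 18; 8^4 ≡ 18² = 324 ≡ 2; 8^8 ≡ 2² = 4 ≡ 4. Multiply: 8^12 = 8^8 × 8^4 ≡ 4 × 2 (mod 23): 4 × 2 = 8 ≡ 8. So 8^12 ≡ 8 (mod 23).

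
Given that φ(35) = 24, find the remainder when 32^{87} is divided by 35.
By Euler: 32^{24} ≡ 1 (mod 35) since gcd(32, 35) = 1. 87 = 3×24 + 15. So 32^{87} ≡ 32^{15} ≡ 8 (mod 35)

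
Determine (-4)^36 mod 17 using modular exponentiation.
Using Fermat: (-4)^{16} ≡ 1 (mod 17). 36 ≡ 4 (mod 16). So (-4)^{36} ≡ (-4)^{4} ≡ 1 (mod 17)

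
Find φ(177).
116

Prime factorization: 177 = 3 × 59
Using the formula φ(n) = n × Π(1 - 1/p) for each prime factor p:
φ(177) = 177 × (1 - 1/3) × (1 - 1/59)
φ(177) = 116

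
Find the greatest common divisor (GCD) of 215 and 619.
1

Using the Euclidean algorithm:
215 = 0 × 619 + 215
619 = 2 × 215 + 189
215 = 1 × 189 + 26
189 = 7 × 26 + 7
26 = 3 × 7 + 5
7 = 1 × 5 + 2
5 = 2 × 2 + 1
2 = 2 × 1 + 0

GCD(215, 619) = 1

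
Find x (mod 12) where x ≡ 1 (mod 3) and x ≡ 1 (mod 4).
M = 3 × 4 = 12. M₁ = 4, y₁ ≡ 1 (mod 3). M₂ = 3, y₂ ≡ 3 (mod 4). x = 1×4×1 + 1×3×3 ≡ 1 (mod 12)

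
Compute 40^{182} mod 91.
53

Using successive squaring:
Binary expansion of 182: 10110110
Powers of 40 mod 91 (each is the square of the previous):
  40^1 ≡ 40 (mod 91)
  40^2 ≡ 40² = 1600 ≡ 53 (mod 91)
  40^4 ≡ 53² = 2809 ≡ 79 (mod 91)
  40^8 ≡ 79² = 6241 ≡ 53 (mod 91)
  40^16 ≡ 53² = 2809 ≡ 79 (mod 91)
  40^32 ≡ 79² = 6241 ≡ 53 (mod 91)
  40^64 ≡ 53² = 2809 ≡ 79 (mod 91)
  40^128 ≡ 79² = 6241 ≡ 53 (mod 91)
182 = 128 + 32 + 16 + 4 + 2, so 40^182 = 40^128 × 40^32 × 40^16 × 40^4 × 40^2 ≡ 53 × 53 × 79 × 79 × 53 (mod 91)
Multiplying step by step:
  53 × 53 = 2809 ≡ 79 (mod 91)
  79 × 79 = 6241 ≡ 53 (mod 91)
  53 × 79 = 4187 ≡ 1 (mod 91)
  1 × 53 = 53 ≡ 53 (mod 91)
Result: 40^182 ≡ 53 (mod 91)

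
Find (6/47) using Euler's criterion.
(6/47) = 6^{23} mod 47 = 1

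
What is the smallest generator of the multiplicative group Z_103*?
p - 1 = 102 has prime divisors 2, 3, 17. h is a primitive root mod 103 iff h^(102/q) ≢ 1 (mod 103) for each such q.
h = 2: 2^51 ≡ 1, 2^34 ≡ 46, 2^6 ≡ 64 (mod 103); 2^51 ≡ 1, so not a primitive root.
h = 3: 3^51 ≡ 102, 3^34 ≡ 1, 3^6 ≡ 8 (mod 103); 3^34 ≡ 1, so not a primitive root.
h = 4: 4^51 ≡ 1, 4^34 ≡ 56, 4^6 ≡ 79 (mod 103); 4^51 ≡ 1, so not a primitive root.
h = 5: 5^51 ≡ 102, 5^34 ≡ 56, 5^6 ≡ 72 (mod 103); none is 1, so 5 has order 102 and is a primitive root.
The smallest primitive root mod 103 is g = 5.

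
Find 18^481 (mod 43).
Using Fermat: 18^{42} ≡ 1 (mod 43). 481 ≡ 19 (mod 42). So 18^{481} ≡ 18^{19} ≡ 28 (mod 43)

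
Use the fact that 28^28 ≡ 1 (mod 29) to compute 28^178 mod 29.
By Fermat: 28^{28} ≡ 1 (mod 29). 178 = 6×28 + 10. So 28^{178} ≡ 28^{10} ≡ 1 (mod 29)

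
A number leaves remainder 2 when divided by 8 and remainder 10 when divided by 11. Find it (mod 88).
M = 8 × 11 = 88. M₁ = 11, y₁ ≡ 3 (mod 8). M₂ = 8, y₂ ≡ 7 (mod 11). k = 2×11×3 + 10×8×7 ≡ 10 (mod 88)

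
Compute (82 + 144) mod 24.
10

(82 + 144) = 226
226 mod 24 = 10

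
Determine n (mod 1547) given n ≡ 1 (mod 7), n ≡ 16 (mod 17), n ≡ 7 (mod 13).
1359

Using the Chinese Remainder Theorem:
M = product of moduli = 1547
For equation 1: M_1 = 221, 221 ≡ 4 (mod 7), inverse of 221 mod 7 is 2 (check: 4 × 2 = 8 ≡ 1 (mod 7))
For equation 2: M_2 = 91, 91 ≡ 6 (mod 17), inverse of 91 mod 17 is 3 (check: 6 × 3 = 18 ≡ 1 (mod 17))
For equation 3: M_3 = 119, 119 ≡ 2 (mod 13), inverse of 119 mod 13 is 7 (check: 2 × 7 = 14 ≡ 1 (mod 13))
Combine: n ≡ Σ r_i×M_i×(M_i⁻¹ mod m_i) = 1×221×2 + 16×91×3 + 7×119×7 = 442 + 4368 + 5831 = 10641
10641 mod 1547 = 1359
n ≡ 1359 (mod 1547)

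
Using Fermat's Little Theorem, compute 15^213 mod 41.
By Fermat: 15^{40} ≡ 1 (mod 41). 213 = 5×40 + 13. So 15^{213} ≡ 15^{13} ≡ 6 (mod 41)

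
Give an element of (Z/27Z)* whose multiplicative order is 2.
26 has order 2 mod 27 since 26^{2} ≡ 1 (mod 27) and no smaller power works.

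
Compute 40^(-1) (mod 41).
40

Using Extended Euclidean Algorithm:
gcd(40, 41) = 1
Bezout coefficients: 40 × -1 + 41 × 1 = 1
So 40 × -1 ≡ 1 (mod 41)
The inverse is -1 mod 41 = 40
Verification: 40 × 40 = 1600 = 39 × 41 + 1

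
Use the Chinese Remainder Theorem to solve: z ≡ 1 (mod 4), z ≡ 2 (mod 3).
M = 4 × 3 = 12. M₁ = 3, y₁ ≡ 3 (mod 4). M₂ = 4, y₂ ≡ 1 (mod 3). z = 1×3×3 + 2×4×1 ≡ 5 (mod 12)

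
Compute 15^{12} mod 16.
1

Using successive squaring:
Binary expansion of 12: 1100
Powers of 15 mod 16 (each is the square of the previous):
  15^1 ≡ 15 (mod 16)
  15^2 ≡ 15² = 225 ≡ 1 (mod 16)
  15^4 ≡ 1² = 1 ≡ 1 (mod 16)
  15^8 ≡ 1² = 1 ≡ 1 (mod 16)
12 = 8 + 4, so 15^12 = 15^8 × 15^4 ≡ 1 × 1 (mod 16)
Multiplying step by step:
  1 × 1 = 1 ≡ 1 (mod 16)
Result: 15^12 ≡ 1 (mod 16)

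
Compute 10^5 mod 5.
10 ≡ 0 (mod 5). 5 = 4 + 1 (binary 101). Repeated squaring mod 5: 0^1 ≡ 0; 0^2 ≡ 0² = 0 ≡ 0; 0^4 ≡ 0² = 0 ≡ 0. Multiply: 10^5 ≡ 0^4 × 0^1 ≡ 0 × 0 (mod 5): 0 × 0 = 0 ≡ 0. So 10^5 ≡ 0 (mod 5).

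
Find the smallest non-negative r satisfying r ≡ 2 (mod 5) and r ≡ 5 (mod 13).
M = 5 × 13 = 65. M₁ = 13, y₁ ≡ 2 (mod 5). M₂ = 5, y₂ ≡ 8 (mod 13). r = 2×13×2 + 5×5×8 ≡ 57 (mod 65)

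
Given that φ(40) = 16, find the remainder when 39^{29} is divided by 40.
By Euler: 39^{16} ≡ 1 (mod 40) since gcd(39, 40) = 1. 29 = 1×16 + 13. So 39^{29} ≡ 39^{13} ≡ 39 (mod 40)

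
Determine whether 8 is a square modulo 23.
By Euler's criterion: 8^{11} ≡ 1 (mod 23). Since this equals 1, 8 is a QR.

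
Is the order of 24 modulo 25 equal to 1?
No, the actual order is 2, not 1.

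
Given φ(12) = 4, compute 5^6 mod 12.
By Euler: 5^{4} ≡ 1 (mod 12) since gcd(5, 12) = 1. 6 = 1×4 + 2. So 5^{6} ≡ 5^{2} ≡ 1 (mod 12)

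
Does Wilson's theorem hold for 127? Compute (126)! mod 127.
(126)! mod 127 = 126. Since this equals -1 (mod 127), Wilson confirms 127 is prime.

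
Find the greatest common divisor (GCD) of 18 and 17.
1

Using the Euclidean algorithm:
18 = 1 × 17 + 1
17 = 17 × 1 + 0

GCD(18, 17) = 1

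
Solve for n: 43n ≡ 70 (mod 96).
82

Since gcd(43, 96) = 1 divides 70, a solution exists.
Multiply both sides by the inverse of 43 mod 96:
  43^(-1) mod 96 = 67
  x ≡ 67 × 70 ≡ 4690 ≡ 82 (mod 96)
Verification: 43 × 82 = 3526 = 36 × 96 + 70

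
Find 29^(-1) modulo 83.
63

Using Extended Euclidean Algorithm:
gcd(29, 83) = 1
Bezout coefficients: 29 × -20 + 83 × 7 = 1
So 29 × -20 ≡ 1 (mod 83)
The inverse is -20 mod 83 = 63
Verification: 29 × 63 = 1827 = 22 × 83 + 1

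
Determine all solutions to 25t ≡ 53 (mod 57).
50

Since gcd(25, 57) = 1 divides 53, a solution exists.
Multiply both sides by the inverse of 25 mod 57:
  25^(-1) mod 57 = 16
  x ≡ 16 × 53 ≡ 848 ≡ 50 (mod 57)
Verification: 25 × 50 = 1250 = 21 × 57 + 53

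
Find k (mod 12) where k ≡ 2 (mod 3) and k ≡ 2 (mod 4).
M = 3 × 4 = 12. M₁ = 4, y₁ ≡ 1 (mod 3). M₂ = 3, y₂ ≡ 3 (mod 4). k = 2×4×1 + 2×3×3 ≡ 2 (mod 12)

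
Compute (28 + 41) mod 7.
6

(28 + 41) = 69
69 mod 7 = 6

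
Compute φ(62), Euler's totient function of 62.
30

Prime factorization: 62 = 2 × 31
Using the formula φ(n) = n × Π(1 - 1/p) for each prime factor p:
φ(62) = 62 × (1 - 1/2) × (1 - 1/31)
φ(62) = 30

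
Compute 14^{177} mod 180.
44

Using successive squaring:
Binary expansion of 177: 10110001
Powers of 14 mod 180 (each is the square of the previous):
  14^1 ≡ 14 (mod 180)
  14^2 ≡ 14² = 196 ≡ 16 (mod 180)
  14^4 ≡ 16² = 256 ≡ 76 (mod 180)
  14^8 ≡ 76² = 5776 ≡ 16 (mod 180)
  14^16 ≡ 16² = 256 ≡ 76 (mod 180)
  14^32 ≡ 76² = 5776 ≡ 16 (mod 180)
  14^64 ≡ 16² = 256 ≡ 76 (mod 180)
  14^128 ≡ 76² = 5776 ≡ 16 (mod 180)
177 = 128 + 32 + 16 + 1, so 14^177 = 14^128 × 14^32 × 14^16 × 14^1 ≡ 16 × 16 × 76 × 14 (mod 180)
Multiplying step by step:
  16 × 16 = 256 ≡ 76 (mod 180)
  76 × 76 = 5776 ≡ 16 (mod 180)
  16 × 14 = 224 ≡ 44 (mod 180)
Result: 14^177 ≡ 44 (mod 180)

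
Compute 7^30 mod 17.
Using Fermat: 7^{16} ≡ 1 (mod 17). 30 ≡ 14 (mod 16). So 7^{30} ≡ 7^{14} ≡ 8 (mod 17)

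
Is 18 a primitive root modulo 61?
p - 1 = 60 has prime divisors 2, 3, 5. Check 18^(60/q) mod 61 for each: 18^(60/2) = 18^30 ≡ 60, 18^(60/3) = 18^20 ≡ 47, 18^(60/5) = 18^12 ≡ 58 (mod 61). None of these is 1, so 18 has order 60 = φ(61), so it is a primitive root mod 61.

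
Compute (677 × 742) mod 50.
34

(677 × 742) = 502334
502334 mod 50 = 34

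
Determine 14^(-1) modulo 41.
14^(-1) ≡ 3 (mod 41). Verification: 14 × 3 = 42 ≡ 1 (mod 41)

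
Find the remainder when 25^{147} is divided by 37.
By Fermat: 25^{36} ≡ 1 (mod 37). 147 = 4×36 + 3. So 25^{147} ≡ 25^{3} ≡ 11 (mod 37)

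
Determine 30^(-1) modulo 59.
30^(-1) ≡ 2 (mod 59). Verification: 30 × 2 = 60 ≡ 1 (mod 59)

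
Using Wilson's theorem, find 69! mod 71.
(70)! = (69)! × (70) ≡ -1 (mod 71). So (69)! ≡ -1 × (70)^(-1) ≡ (-1)×(-1) = 1 (mod 71)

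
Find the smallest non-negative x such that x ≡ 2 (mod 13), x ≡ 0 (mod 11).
132

Using the Chinese Remainder Theorem:
M = product of moduli = 143
For equation 1: M_1 = 11, 11 ≡ 11 (mod 13), inverse of 11 mod 13 is 6 (check: 11 × 6 = 66 ≡ 1 (mod 13))
For equation 2: M_2 = 13, 13 ≡ 2 (mod 11), inverse of 13 mod 11 is 6 (check: 2 × 6 = 12 ≡ 1 (mod 11))
Combine: x ≡ Σ r_i×M_i×(M_i⁻¹ mod m_i) = 2×11×6 + 0×13×6 = 132 + 0 = 132
132 mod 143 = 132
x ≡ 132 (mod 143)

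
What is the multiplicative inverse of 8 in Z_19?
12

Using Extended Euclidean Algorithm:
gcd(8, 19) = 1
Bezout coefficients: 8 × -7 + 19 × 3 = 1
So 8 × -7 ≡ 1 (mod 19)
The inverse is -7 mod 19 = 12
Verification: 8 × 12 = 96 = 5 × 19 + 1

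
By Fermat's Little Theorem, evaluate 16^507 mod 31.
By Fermat: 16^{30} ≡ 1 (mod 31). 507 ≡ 27 (mod 30). So 16^{507} ≡ 16^{27} ≡ 8 (mod 31)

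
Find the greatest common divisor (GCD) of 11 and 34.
1

Using the Euclidean algorithm:
11 = 0 × 34 + 11
34 = 3 × 11 + 1
11 = 11 × 1 + 0

GCD(11, 34) = 1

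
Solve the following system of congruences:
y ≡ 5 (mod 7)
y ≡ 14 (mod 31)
138

Using the Chinese Remainder Theorem:
M = product of moduli = 217
For equation 1: M_1 = 31, 31 ≡ 3 (mod 7), inverse of 31 mod 7 is 5 (check: 3 × 5 = 15 ≡ 1 (mod 7))
For equation 2: M_2 = 7, 7 ≡ 7 (mod 31), inverse of 7 mod 31 is 9 (check: 7 × 9 = 63 ≡ 1 (mod 31))
Combine: y ≡ Σ r_i×M_i×(M_i⁻¹ mod m_i) = 5×31×5 + 14×7×9 = 775 + 882 = 1657
1657 mod 217 = 138
y ≡ 138 (mod 217)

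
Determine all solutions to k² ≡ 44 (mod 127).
The square roots of 44 mod 127 are 60 and 67. Verify: 60² = 3600 ≡ 44 (mod 127)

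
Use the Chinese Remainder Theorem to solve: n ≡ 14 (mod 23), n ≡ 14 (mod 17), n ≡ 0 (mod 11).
1969

Using the Chinese Remainder Theorem:
M = product of moduli = 4301
For equation 1: M_1 = 187, 187 ≡ 3 (mod 23), inverse of 187 mod 23 is 8 (check: 3 × 8 = 24 ≡ 1 (mod 23))
For equation 2: M_2 = 253, 253 ≡ 15 (mod 17), inverse of 253 mod 17 is 8 (check: 15 × 8 = 120 ≡ 1 (mod 17))
For equation 3: M_3 = 391, 391 ≡ 6 (mod 11), inverse of 391 mod 11 is 2 (check: 6 × 2 = 12 ≡ 1 (mod 11))
Combine: n ≡ Σ r_i×M_i×(M_i⁻¹ mod m_i) = 14×187×8 + 14×253×8 + 0×391×2 = 20944 + 28336 + 0 = 49280
49280 mod 4301 = 1969
n ≡ 1969 (mod 4301)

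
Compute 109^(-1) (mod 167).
109^(-1) ≡ 95 (mod 167). Verification: 109 × 95 = 10355 ≡ 1 (mod 167)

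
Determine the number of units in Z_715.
480

Prime factorization: 715 = 5 × 11 × 13
Using the formula φ(n) = n × Π(1 - 1/p) for each prime factor p:
φ(715) = 715 × (1 - 1/5) × (1 - 1/11) × (1 - 1/13)
φ(715) = 480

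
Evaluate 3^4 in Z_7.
4 = 4 (binary 100). Repeated squaring mod 7: 3^1 ≡ 3; 3^2 ≡ 3² = 9 ≡ 2; 3^4 ≡ 2² = 4 ≡ 4. So 3^4 ≡ 4 (mod 7).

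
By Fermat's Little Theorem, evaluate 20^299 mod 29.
By Fermat: 20^{28} ≡ 1 (mod 29). 299 ≡ 19 (mod 28). So 20^{299} ≡ 20^{19} ≡ 24 (mod 29)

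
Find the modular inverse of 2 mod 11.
2^(-1) ≡ 6 (mod 11). Verification: 2 × 6 = 12 ≡ 1 (mod 11)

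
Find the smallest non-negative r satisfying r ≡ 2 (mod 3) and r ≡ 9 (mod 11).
M = 3 × 11 = 33. M₁ = 11, y₁ ≡ 2 (mod 3). M₂ = 3, y₂ ≡ 4 (mod 11). r = 2×11×2 + 9×3×4 ≡ 20 (mod 33)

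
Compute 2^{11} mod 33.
2

Using successive squaring:
Binary expansion of 11: 1011
Powers of 2 mod 33 (each is the square of the previous):
  2^1 ≡ 2 (mod 33)
  2^2 ≡ 2² = 4 ≡ 4 (mod 33)
  2^4 ≡ 4² = 16 ≡ 16 (mod 33)
  2^8 ≡ 16² = 256 ≡ 25 (mod 33)
11 = 8 + 2 + 1, so 2^11 = 2^8 × 2^2 × 2^1 ≡ 25 × 4 × 2 (mod 33)
Multiplying step by step:
  25 × 4 = 100 ≡ 1 (mod 33)
  1 × 2 = 2 ≡ 2 (mod 33)
Result: 2^11 ≡ 2 (mod 33)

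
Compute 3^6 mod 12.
6 = 4 + 2 (binary 110). Repeated squaring mod 12: 3^1 ≡ 3; 3^2 ≡ 3² = 9 ≡ 9; 3^4 ≡ 9² = 81 ≡ 9. Multiply: 3^6 = 3^4 × 3^2 ≡ 9 × 9 (mod 12): 9 × 9 = 81 ≡ 9. So 3^6 ≡ 9 (mod 12).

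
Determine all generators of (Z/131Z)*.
Primitive roots mod 131: {2, 6, 8, 10, 14, 17, 22, 23, 26, 29, 30, 31, 37, 40, 50, 54, 56, 57, 66, 67, 72, 76, 82, 83, 85, 87, 88, 90, 93, 95, 96, 97, 98, 103, 104, 106, 110, 111, 115, 116, 118, 119, 120, 122, 124, 126, 127, 128}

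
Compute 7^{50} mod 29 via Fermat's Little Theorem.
7

By Fermat's Little Theorem, a^(p-1) ≡ 1 (mod p) for prime p and gcd(a, p) = 1
Here p = 29, so 7^28 ≡ 1 (mod 29)
We can reduce the exponent: 50 mod 28 = 22
So 7^50 ≡ 7^22 (mod 29)
Computing: 7^22 mod 29 = 7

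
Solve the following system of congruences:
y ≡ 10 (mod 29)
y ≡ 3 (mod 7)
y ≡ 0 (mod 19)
1634

Using the Chinese Remainder Theorem:
M = product of moduli = 3857
For equation 1: M_1 = 133, 133 ≡ 17 (mod 29), inverse of 133 mod 29 is 12 (check: 17 × 12 = 204 ≡ 1 (mod 29))
For equation 2: M_2 = 551, 551 ≡ 5 (mod 7), inverse of 551 mod 7 is 3 (check: 5 × 3 = 15 ≡ 1 (mod 7))
For equation 3: M_3 = 203, 203 ≡ 13 (mod 19), inverse of 203 mod 19 is 3 (check: 13 × 3 = 39 ≡ 1 (mod 19))
Combine: y ≡ Σ r_i×M_i×(M_i⁻¹ mod m_i) = 10×133×12 + 3×551×3 + 0×203×3 = 15960 + 4959 + 0 = 20919
20919 mod 3857 = 1634
y ≡ 1634 (mod 3857)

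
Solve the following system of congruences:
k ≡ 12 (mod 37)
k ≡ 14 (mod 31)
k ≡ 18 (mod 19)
14553

Using the Chinese Remainder Theorem:
M = product of moduli = 21793
For equation 1: M_1 = 589, 589 ≡ 34 (mod 37), inverse of 589 mod 37 is 12 (check: 34 × 12 = 408 ≡ 1 (mod 37))
For equation 2: M_2 = 703, 703 ≡ 21 (mod 31), inverse of 703 mod 31 is 3 (check: 21 × 3 = 63 ≡ 1 (mod 31))
For equation 3: M_3 = 1147, 1147 ≡ 7 (mod 19), inverse of 1147 mod 19 is 11 (check: 7 × 11 = 77 ≡ 1 (mod 19))
Combine: k ≡ Σ r_i×M_i×(M_i⁻¹ mod m_i) = 12×589×12 + 14×703×3 + 18×1147×11 = 84816 + 29526 + 227106 = 341448
341448 mod 21793 = 14553
k ≡ 14553 (mod 21793)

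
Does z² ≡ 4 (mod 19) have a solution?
By Euler's criterion: 4^{9} ≡ 1 (mod 19). Since this equals 1, 4 is a QR.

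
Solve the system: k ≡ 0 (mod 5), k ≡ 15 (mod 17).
M = 5 × 17 = 85. M₁ = 17, y₁ ≡ 3 (mod 5). M₂ = 5, y₂ ≡ 7 (mod 17). k = 0×17×3 + 15×5×7 ≡ 15 (mod 85)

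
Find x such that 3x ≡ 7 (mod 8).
5

Since gcd(3, 8) = 1 divides 7, a solution exists.
Multiply both sides by the inverse of 3 mod 8:
  3^(-1) mod 8 = 3
  x ≡ 3 × 7 ≡ 21 ≡ 5 (mod 8)
Verification: 3 × 5 = 15 = 1 × 8 + 7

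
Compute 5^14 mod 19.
Using repeated squaring. 14 = 8 + 4 + 2 (binary 1110). Repeated squaring mod 19: 5^1 ≡ 5; 5^2 ≡ 5² = 25 ≡ 6; 5^4 ≡ 6² = 36 ≡ 17; 5^8 ≡ 17² = 289 ≡ 4. Multiply: 5^14 = 5^8 × 5^4 × 5^2 ≡ 4 × 17 × 6 (mod 19): 4 × 17 = 68 ≡ 11; 11 × 6 = 66 ≡ 9. So 5^14 ≡ 9 (mod 19).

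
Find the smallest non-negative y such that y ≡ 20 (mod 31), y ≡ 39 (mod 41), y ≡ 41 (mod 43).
17628

Using the Chinese Remainder Theorem:
M = product of moduli = 54653
For equation 1: M_1 = 1763, 1763 ≡ 27 (mod 31), inverse of 1763 mod 31 is 23 (check: 27 × 23 = 621 ≡ 1 (mod 31))
For equation 2: M_2 = 1333, 1333 ≡ 21 (mod 41), inverse of 1333 mod 41 is 2 (check: 21 × 2 = 42 ≡ 1 (mod 41))
For equation 3: M_3 = 1271, 1271 ≡ 24 (mod 43), inverse of 1271 mod 43 is 9 (check: 24 × 9 = 216 ≡ 1 (mod 43))
Combine: y ≡ Σ r_i×M_i×(M_i⁻¹ mod m_i) = 20×1763×23 + 39×1333×2 + 41×1271×9 = 810980 + 103974 + 468999 = 1383953
1383953 mod 54653 = 17628
y ≡ 17628 (mod 54653)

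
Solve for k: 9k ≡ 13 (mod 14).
3

Since gcd(9, 14) = 1 divides 13, a solution exists.
Multiply both sides by the inverse of 9 mod 14:
  9^(-1) mod 14 = 11
  x ≡ 11 × 13 ≡ 143 ≡ 3 (mod 14)
Verification: 9 × 3 = 27 = 1 × 14 + 13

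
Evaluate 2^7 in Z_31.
7 = 4 + 2 + 1 (binary 111). Repeated squaring mod 31: 2^1 ≡ 2; 2^2 ≡ 2² = 4 ≡ 4; 2^4 ≡ 4² = 16 ≡ 16. Multiply: 2^7 = 2^4 × 2^2 × 2^1 ≡ 16 × 4 × 2 (mod 31): 16 × 4 = 64 ≡ 2; 2 × 2 = 4 ≡ 4. So 2^7 ≡ 4 (mod 31).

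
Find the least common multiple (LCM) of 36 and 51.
612

First find GCD(36, 51) using the Euclidean algorithm:
36 = 0 × 51 + 36
51 = 1 × 36 + 15
36 = 2 × 15 + 6
15 = 2 × 6 + 3
6 = 2 × 3 + 0
GCD(36, 51) = 3

LCM formula: LCM(a, b) = (a × b) / GCD(a, b)
LCM(36, 51) = (36 × 51) / 3
LCM(36, 51) = 1836 / 3
LCM(36, 51) = 612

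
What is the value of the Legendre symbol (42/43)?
(42/43) = 42^{21} mod 43 = -1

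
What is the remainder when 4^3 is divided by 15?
3 = 2 + 1 (binary 11). Repeated squaring mod 15: 4^1 ≡ 4; 4^2 ≡ 4² = 16 ≡ 1. Multiply: 4^3 = 4^2 × 4^1 ≡ 1 × 4 (mod 15): 1 × 4 = 4 ≡ 4. So 4^3 ≡ 4 (mod 15).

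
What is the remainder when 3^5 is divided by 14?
5 = 4 + 1 (binary 101). Repeated squaring mod 14: 3^1 ≡ 3; 3^2 ≡ 3² = 9 ≡ 9; 3^4 ≡ 9² = 81 ≡ 11. Multiply: 3^5 = 3^4 × 3^1 ≡ 11 × 3 (mod 14): 11 × 3 = 33 ≡ 5. So 3^5 ≡ 5 (mod 14).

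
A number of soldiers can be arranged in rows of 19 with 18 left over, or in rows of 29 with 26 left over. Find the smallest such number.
M = 19 × 29 = 551. M₁ = 29, y₁ ≡ 2 (mod 19). M₂ = 19, y₂ ≡ 26 (mod 29). m = 18×29×2 + 26×19×26 ≡ 113 (mod 551). The smallest positive such number is 113.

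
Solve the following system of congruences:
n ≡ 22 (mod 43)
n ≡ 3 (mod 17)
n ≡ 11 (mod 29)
15932

Using the Chinese Remainder Theorem:
M = product of moduli = 21199
For equation 1: M_1 = 493, 493 ≡ 20 (mod 43), inverse of 493 mod 43 is 28 (check: 20 × 28 = 560 ≡ 1 (mod 43))
For equation 2: M_2 = 1247, 1247 ≡ 6 (mod 17), inverse of 1247 mod 17 is 3 (check: 6 × 3 = 18 ≡ 1 (mod 17))
For equation 3: M_3 = 731, 731 ≡ 6 (mod 29), inverse of 731 mod 29 is 5 (check: 6 × 5 = 30 ≡ 1 (mod 29))
Combine: n ≡ Σ r_i×M_i×(M_i⁻¹ mod m_i) = 22×493×28 + 3×1247×3 + 11×731×5 = 303688 + 11223 + 40205 = 355116
355116 mod 21199 = 15932
n ≡ 15932 (mod 21199)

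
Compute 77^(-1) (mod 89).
37

Using Extended Euclidean Algorithm:
gcd(77, 89) = 1
Bezout coefficients: 77 × 37 + 89 × -32 = 1
So 77 × 37 ≡ 1 (mod 89)
The inverse is 37 mod 89 = 37
Verification: 77 × 37 = 2849 = 32 × 89 + 1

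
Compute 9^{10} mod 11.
1

Using successive squaring:
Binary expansion of 10: 1010
Powers of 9 mod 11 (each is the square of the previous):
  9^1 ≡ 9 (mod 11)
  9^2 ≡ 9² = 81 ≡ 4 (mod 11)
  9^4 ≡ 4² = 16 ≡ 5 (mod 11)
  9^8 ≡ 5² = 25 ≡ 3 (mod 11)
10 = 8 + 2, so 9^10 = 9^8 × 9^2 ≡ 3 × 4 (mod 11)
Multiplying step by step:
  3 × 4 = 12 ≡ 1 (mod 11)
Result: 9^10 ≡ 1 (mod 11)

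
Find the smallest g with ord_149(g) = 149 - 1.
p - 1 = 148 has prime divisors 2, 37. h is a primitive root mod 149 iff h^(148/q) ≢ 1 (mod 149) for each such q.
h = 2: 2^74 ≡ 148, 2^4 ≡ 16 (mod 149); none is 1, so 2 has order 148 and is a primitive root.
The smallest primitive root mod 149 is g = 2.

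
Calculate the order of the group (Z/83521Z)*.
78608

Prime factorization: 83521 = 17^4
Using the formula φ(n) = n × Π(1 - 1/p) for each prime factor p:
φ(83521) = 83521 × (1 - 1/17)
φ(83521) = 78608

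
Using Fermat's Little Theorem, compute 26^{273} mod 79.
1

By Fermat's Little Theorem, a^(p-1) ≡ 1 (mod p) for prime p and gcd(a, p) = 1
Here p = 79, so 26^78 ≡ 1 (mod 79)
We can reduce the exponent: 273 mod 78 = 39
So 26^273 ≡ 26^39 (mod 79)
Computing: 26^39 mod 79 = 1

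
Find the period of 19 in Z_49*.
Powers of 19 mod 49: 19^1≡19, 19^2≡18, 19^3≡48, 19^4≡30, 19^5≡31, 19^6≡1. Order = 6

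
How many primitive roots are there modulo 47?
22

The number of primitive roots modulo p is φ(p-1) = φ(46)
φ(46) = 22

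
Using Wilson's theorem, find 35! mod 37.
(36)! = (35)! × (36) ≡ -1 (mod 37). So (35)! ≡ -1 × (36)^(-1) ≡ (-1)×(-1) = 1 (mod 37)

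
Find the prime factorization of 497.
7 × 71

Divide by primes starting from smallest:
497 ÷ 7 = 71
71 ÷ 71 = 1

497 = 7 × 71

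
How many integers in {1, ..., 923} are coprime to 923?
840

Prime factorization: 923 = 13 × 71
Using the formula φ(n) = n × Π(1 - 1/p) for each prime factor p:
φ(923) = 923 × (1 - 1/13) × (1 - 1/71)
φ(923) = 840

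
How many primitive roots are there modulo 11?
Number of primitive roots mod 11 = φ(10) = 4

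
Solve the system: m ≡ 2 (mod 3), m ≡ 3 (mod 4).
M = 3 × 4 = 12. M₁ = 4, y₁ ≡ 1 (mod 3). M₂ = 3, y₂ ≡ 3 (mod 4). m = 2×4×1 + 3×3×3 ≡ 11 (mod 12)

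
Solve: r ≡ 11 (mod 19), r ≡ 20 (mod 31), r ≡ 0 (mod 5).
M = 19 × 31 × 5 = 2945. M₁ = 155, y₁ ≡ 13 (mod 19). M₂ = 95, y₂ ≡ 16 (mod 31). M₃ = 589, y₃ ≡ 4 (mod 5). r = 11×155×13 + 20×95×16 + 0×589×4 ≡ 2500 (mod 2945)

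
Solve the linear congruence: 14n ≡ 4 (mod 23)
20

Since gcd(14, 23) = 1 divides 4, a solution exists.
Multiply both sides by the inverse of 14 mod 23:
  14^(-1) mod 23 = 5
  x ≡ 5 × 4 ≡ 20 ≡ 20 (mod 23)
Verification: 14 × 20 = 280 = 12 × 23 + 4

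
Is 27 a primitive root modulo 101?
p - 1 = 100 has prime divisors 2, 5. Check 27^(100/q) mod 101 for each: 27^(100/2) = 27^50 ≡ 100, 27^(100/5) = 27^20 ≡ 36 (mod 101). None of these is 1, so 27 has order 100 = φ(101), so it is a primitive root mod 101.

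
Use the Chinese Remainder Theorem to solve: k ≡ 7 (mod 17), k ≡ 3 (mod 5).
58

Using the Chinese Remainder Theorem:
M = product of moduli = 85
For equation 1: M_1 = 5, 5 ≡ 5 (mod 17), inverse of 5 mod 17 is 7 (check: 5 × 7 = 35 ≡ 1 (mod 17))
For equation 2: M_2 = 17, 17 ≡ 2 (mod 5), inverse of 17 mod 5 is 3 (check: 2 × 3 = 6 ≡ 1 (mod 5))
Combine: k ≡ Σ r_i×M_i×(M_i⁻¹ mod m_i) = 7×5×7 + 3×17×3 = 245 + 153 = 398
398 mod 85 = 58
k ≡ 58 (mod 85)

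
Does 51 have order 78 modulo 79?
p - 1 = 78 has prime divisors 2, 3, 13. Check 51^(78/q) mod 79 for each: 51^(78/2) = 51^39 ≡ 1, 51^(78/3) = 51^26 ≡ 23, 51^(78/13) = 51^6 ≡ 21 (mod 79). Since 51^39 ≡ 1 (mod 79), the order of 51 divides 39 (in fact the order is 39) ≠ 78, so it is not a primitive root.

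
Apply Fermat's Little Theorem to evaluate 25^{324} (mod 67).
40

By Fermat's Little Theorem, a^(p-1) ≡ 1 (mod p) for prime p and gcd(a, p) = 1
Here p = 67, so 25^66 ≡ 1 (mod 67)
We can reduce the exponent: 324 mod 66 = 60
So 25^324 ≡ 25^60 (mod 67)
Computing: 25^60 mod 67 = 40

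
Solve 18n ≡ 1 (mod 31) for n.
19

Using Extended Euclidean Algorithm:
gcd(18, 31) = 1
Bezout coefficients: 18 × -12 + 31 × 7 = 1
So 18 × -12 ≡ 1 (mod 31)
The inverse is -12 mod 31 = 19
Verification: 18 × 19 = 342 = 11 × 31 + 1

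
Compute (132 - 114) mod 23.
18

(132 - 114) = 18
18 mod 23 = 18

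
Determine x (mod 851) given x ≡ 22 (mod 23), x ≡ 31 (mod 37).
68

Using the Chinese Remainder Theorem:
M = product of moduli = 851
For equation 1: M_1 = 37, 37 ≡ 14 (mod 23), inverse of 37 mod 23 is 5 (check: 14 × 5 = 70 ≡ 1 (mod 23))
For equation 2: M_2 = 23, 23 ≡ 23 (mod 37), inverse of 23 mod 37 is 29 (check: 23 × 29 = 667 ≡ 1 (mod 37))
Combine: x ≡ Σ r_i×M_i×(M_i⁻¹ mod m_i) = 22×37×5 + 31×23×29 = 4070 + 20677 = 24747
24747 mod 851 = 68
x ≡ 68 (mod 851)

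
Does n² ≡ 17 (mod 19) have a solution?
By Euler's criterion: 17^{9} ≡ 1 (mod 19). Since this equals 1, 17 is a QR.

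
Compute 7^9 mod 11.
9 = 8 + 1 (binary 1001). Repeated squaring mod 11: 7^1 ≡ 7; 7^2 ≡ 7² = 49 ≡ 5; 7^4 ≡ 5² = 25 ≡ 3; 7^8 ≡ 3² = 9 ≡ 9. Multiply: 7^9 = 7^8 × 7^1 ≡ 9 × 7 (mod 11): 9 × 7 = 63 ≡ 8. So 7^9 ≡ 8 (mod 11).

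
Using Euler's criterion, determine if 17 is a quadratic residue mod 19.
By Euler's criterion: 17^{9} ≡ 1 (mod 19). Since this equals 1, 17 is a QR.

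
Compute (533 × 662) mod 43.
31

(533 × 662) = 352846
352846 mod 43 = 31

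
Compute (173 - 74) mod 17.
14

(173 - 74) = 99
99 mod 17 = 14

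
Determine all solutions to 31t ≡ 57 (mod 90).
57

Since gcd(31, 90) = 1 divides 57, a solution exists.
Multiply both sides by the inverse of 31 mod 90:
  31^(-1) mod 90 = 61
  x ≡ 61 × 57 ≡ 3477 ≡ 57 (mod 90)
Verification: 31 × 57 = 1767 = 19 × 90 + 57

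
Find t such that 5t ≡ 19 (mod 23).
13

Since gcd(5, 23) = 1 divides 19, a solution exists.
Multiply both sides by the inverse of 5 mod 23:
  5^(-1) mod 23 = 14
  x ≡ 14 × 19 ≡ 266 ≡ 13 (mod 23)
Verification: 5 × 13 = 65 = 2 × 23 + 19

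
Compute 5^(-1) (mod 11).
5^(-1) ≡ 9 (mod 11). Verification: 5 × 9 = 45 ≡ 1 (mod 11)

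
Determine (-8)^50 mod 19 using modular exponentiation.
Using Fermat: (-8)^{18} ≡ 1 (mod 19). 50 ≡ 14 (mod 18). So (-8)^{50} ≡ (-8)^{14} ≡ 7 (mod 19)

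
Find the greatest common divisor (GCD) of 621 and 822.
3

Using the Euclidean algorithm:
621 = 0 × 822 + 621
822 = 1 × 621 + 201
621 = 3 × 201 + 18
201 = 11 × 18 + 3
18 = 6 × 3 + 0

GCD(621, 822) = 3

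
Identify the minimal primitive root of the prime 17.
p - 1 = 16 has prime divisors 2. h is a primitive root mod 17 iff h^(16/q) ≢ 1 (mod 17) for each such q.
h = 2: 2^8 ≡ 1 (mod 17); 2^8 ≡ 1, so not a primitive root.
h = 3: 3^8 ≡ 16 (mod 17); none is 1, so 3 has order 16 and is a primitive root.
The smallest primitive root mod 17 is g = 3.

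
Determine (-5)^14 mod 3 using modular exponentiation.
Using Fermat: (-5)^{2} ≡ 1 (mod 3). 14 ≡ 0 (mod 2). So (-5)^{14} ≡ (-5)^{0} ≡ 1 (mod 3)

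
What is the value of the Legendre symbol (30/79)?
(30/79) = 30^{39} mod 79 = -1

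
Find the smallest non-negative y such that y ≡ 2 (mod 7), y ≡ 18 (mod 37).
240

Using the Chinese Remainder Theorem:
M = product of moduli = 259
For equation 1: M_1 = 37, 37 ≡ 2 (mod 7), inverse of 37 mod 7 is 4 (check: 2 × 4 = 8 ≡ 1 (mod 7))
For equation 2: M_2 = 7, 7 ≡ 7 (mod 37), inverse of 7 mod 37 is 16 (check: 7 × 16 = 112 ≡ 1 (mod 37))
Combine: y ≡ Σ r_i×M_i×(M_i⁻¹ mod m_i) = 2×37×4 + 18×7×16 = 296 + 2016 = 2312
2312 mod 259 = 240
y ≡ 240 (mod 259)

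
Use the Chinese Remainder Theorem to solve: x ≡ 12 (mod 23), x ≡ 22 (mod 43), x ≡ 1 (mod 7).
5440

Using the Chinese Remainder Theorem:
M = product of moduli = 6923
For equation 1: M_1 = 301, 301 ≡ 2 (mod 23), inverse of 301 mod 23 is 12 (check: 2 × 12 = 24 ≡ 1 (mod 23))
For equation 2: M_2 = 161, 161 ≡ 32 (mod 43), inverse of 161 mod 43 is 39 (check: 32 × 39 = 1248 ≡ 1 (mod 43))
For equation 3: M_3 = 989, 989 ≡ 2 (mod 7), inverse of 989 mod 7 is 4 (check: 2 × 4 = 8 ≡ 1 (mod 7))
Combine: x ≡ Σ r_i×M_i×(M_i⁻¹ mod m_i) = 12×301×12 + 22×161×39 + 1×989×4 = 43344 + 138138 + 3956 = 185438
185438 mod 6923 = 5440
x ≡ 5440 (mod 6923)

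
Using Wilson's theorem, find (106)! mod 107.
By Wilson's theorem, (106)! ≡ -1 ≡ 106 (mod 107)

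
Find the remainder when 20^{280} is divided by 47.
By Fermat: 20^{46} ≡ 1 (mod 47). 280 = 6×46 + 4. So 20^{280} ≡ 20^{4} ≡ 12 (mod 47)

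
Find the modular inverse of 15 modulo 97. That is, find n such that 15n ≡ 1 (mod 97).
13

Using Extended Euclidean Algorithm:
gcd(15, 97) = 1
Bezout coefficients: 15 × 13 + 97 × -2 = 1
So 15 × 13 ≡ 1 (mod 97)
The inverse is 13 mod 97 = 13
Verification: 15 × 13 = 195 = 2 × 97 + 1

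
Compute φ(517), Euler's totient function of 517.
460

Prime factorization: 517 = 11 × 47
Using the formula φ(n) = n × Π(1 - 1/p) for each prime factor p:
φ(517) = 517 × (1 - 1/11) × (1 - 1/47)
φ(517) = 460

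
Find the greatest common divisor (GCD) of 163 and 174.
1

Using the Euclidean algorithm:
163 = 0 × 174 + 163
174 = 1 × 163 + 11
163 = 14 × 11 + 9
11 = 1 × 9 + 2
9 = 4 × 2 + 1
2 = 2 × 1 + 0

GCD(163, 174) = 1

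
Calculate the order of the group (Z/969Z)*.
576

Prime factorization: 969 = 3 × 17 × 19
Using the formula φ(n) = n × Π(1 - 1/p) for each prime factor p:
φ(969) = 969 × (1 - 1/3) × (1 - 1/17) × (1 - 1/19)
φ(969) = 576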